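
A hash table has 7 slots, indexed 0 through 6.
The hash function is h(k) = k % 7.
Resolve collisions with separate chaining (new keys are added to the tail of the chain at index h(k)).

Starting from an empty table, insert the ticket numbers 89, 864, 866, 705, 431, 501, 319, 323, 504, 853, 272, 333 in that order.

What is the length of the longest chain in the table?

Insert 89: h=5, bucket 5 empty → new chain.
Insert 864: h=3, bucket 3 empty → new chain.
Insert 866: h=5, bucket 5 nonempty → append to chain.
Insert 705: h=5, bucket 5 nonempty → append to chain.
Insert 431: h=4, bucket 4 empty → new chain.
Insert 501: h=4, bucket 4 nonempty → append to chain.
Insert 319: h=4, bucket 4 nonempty → append to chain.
Insert 323: h=1, bucket 1 empty → new chain.
Insert 504: h=0, bucket 0 empty → new chain.
Insert 853: h=6, bucket 6 empty → new chain.
Insert 272: h=6, bucket 6 nonempty → append to chain.
Insert 333: h=4, bucket 4 nonempty → append to chain.
Final buckets:
0: 504
1: 323
2: .
3: 864
4: 431 -> 501 -> 319 -> 333
5: 89 -> 866 -> 705
6: 853 -> 272

4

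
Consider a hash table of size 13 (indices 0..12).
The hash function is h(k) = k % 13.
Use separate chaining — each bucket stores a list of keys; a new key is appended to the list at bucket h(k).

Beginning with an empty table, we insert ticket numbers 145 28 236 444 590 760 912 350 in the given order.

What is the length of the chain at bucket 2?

5

145 → bucket 2
28 → bucket 2 (collision)
236 → bucket 2 (collision)
444 → bucket 2 (collision)
590 → bucket 5
760 → bucket 6
912 → bucket 2 (collision)
350 → bucket 12
Final buckets:
0: _
1: _
2: 145 -> 28 -> 236 -> 444 -> 912
3: _
4: _
5: 590
6: 760
7: _
8: _
9: _
10: _
11: _
12: 350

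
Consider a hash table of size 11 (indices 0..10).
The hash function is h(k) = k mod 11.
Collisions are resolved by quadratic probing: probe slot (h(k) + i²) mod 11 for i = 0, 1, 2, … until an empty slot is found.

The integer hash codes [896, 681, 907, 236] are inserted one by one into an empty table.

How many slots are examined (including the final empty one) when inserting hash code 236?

Insert 896: h=5, slot 5 empty => index 5.
Insert 681: h=10, slot 10 empty => index 10.
Insert 907: h=5, slot 5 occupied => index 6.
Insert 236: h=5, slots 5,6 occupied => index 9.
Table: [—, —, —, —, —, 896, 907, —, —, 236, 681]

3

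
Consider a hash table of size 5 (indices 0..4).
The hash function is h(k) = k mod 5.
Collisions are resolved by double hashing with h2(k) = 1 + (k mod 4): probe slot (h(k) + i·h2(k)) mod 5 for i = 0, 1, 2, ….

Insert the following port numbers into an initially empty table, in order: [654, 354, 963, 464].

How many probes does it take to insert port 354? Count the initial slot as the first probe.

2

Insert 654: h=4, slot 4 empty -> index 4.
Insert 354: h=4, h2=3, slot 4 occupied -> index 2.
Insert 963: h=3, slot 3 empty -> index 3.
Insert 464: h=4, h2=1, slot 4 occupied -> index 0.
Table: [464, -, 354, 963, 654]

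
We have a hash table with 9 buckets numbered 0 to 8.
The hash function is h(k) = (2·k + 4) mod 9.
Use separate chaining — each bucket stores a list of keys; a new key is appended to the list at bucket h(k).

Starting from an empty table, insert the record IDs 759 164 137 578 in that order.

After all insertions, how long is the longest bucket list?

3

Insert 759: h=1, bucket 1 empty → new chain.
Insert 164: h=8, bucket 8 empty → new chain.
Insert 137: h=8, bucket 8 nonempty → append to chain.
Insert 578: h=8, bucket 8 nonempty → append to chain.
Final buckets:
0: —
1: 759
2: —
3: —
4: —
5: —
6: —
7: —
8: 164 -> 137 -> 578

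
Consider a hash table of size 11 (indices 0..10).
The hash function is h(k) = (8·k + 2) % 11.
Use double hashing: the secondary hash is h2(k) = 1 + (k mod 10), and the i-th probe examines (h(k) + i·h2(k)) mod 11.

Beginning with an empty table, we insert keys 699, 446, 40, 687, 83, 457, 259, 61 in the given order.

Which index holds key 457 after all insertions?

Insert 699: h=6, slot 6 empty -> index 6.
Insert 446: h=6, h2=7, slot 6 occupied -> index 2.
Insert 40: h=3, slot 3 empty -> index 3.
Insert 687: h=9, slot 9 empty -> index 9.
Insert 83: h=6, h2=4, slot 6 occupied -> index 10.
Insert 457: h=6, h2=8, slots 6,3 occupied -> index 0.
Insert 259: h=6, h2=10, slot 6 occupied -> index 5.
Insert 61: h=6, h2=2, slot 6 occupied -> index 8.
Table: [457, ∅, 446, 40, ∅, 259, 699, ∅, 61, 687, 83]

0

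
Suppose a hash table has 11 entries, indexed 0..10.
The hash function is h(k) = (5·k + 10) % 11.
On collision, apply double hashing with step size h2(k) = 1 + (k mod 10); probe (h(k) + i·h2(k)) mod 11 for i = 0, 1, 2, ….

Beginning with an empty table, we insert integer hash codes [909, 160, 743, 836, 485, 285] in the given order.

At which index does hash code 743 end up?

0

909: h=1 -> slot 1
160: h=7 -> slot 7
743: h=7, h2=4, probe 7,0 -> slot 0
836: h=10 -> slot 10
485: h=4 -> slot 4
285: h=5 -> slot 5
Table: [743, 909, _, _, 485, 285, _, 160, _, _, 836]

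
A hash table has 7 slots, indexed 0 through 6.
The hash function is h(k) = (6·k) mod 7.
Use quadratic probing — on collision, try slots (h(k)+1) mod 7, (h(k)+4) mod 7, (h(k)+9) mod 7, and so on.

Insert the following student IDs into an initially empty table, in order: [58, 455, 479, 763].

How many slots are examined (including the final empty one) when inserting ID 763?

58: h=5 => slot 5
455: h=0 => slot 0
479: h=4 => slot 4
763: h=0, probe 0,1 => slot 1
Table: [455, 763, ∅, ∅, 479, 58, ∅]

2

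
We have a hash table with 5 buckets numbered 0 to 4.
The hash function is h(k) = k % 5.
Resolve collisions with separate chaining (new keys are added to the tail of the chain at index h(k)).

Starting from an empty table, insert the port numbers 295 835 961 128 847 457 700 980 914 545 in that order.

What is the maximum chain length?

295 -> bucket 0
835 -> bucket 0 (collision)
961 -> bucket 1
128 -> bucket 3
847 -> bucket 2
457 -> bucket 2 (collision)
700 -> bucket 0 (collision)
980 -> bucket 0 (collision)
914 -> bucket 4
545 -> bucket 0 (collision)
Final buckets:
0: 295 -> 835 -> 700 -> 980 -> 545
1: 961
2: 847 -> 457
3: 128
4: 914

5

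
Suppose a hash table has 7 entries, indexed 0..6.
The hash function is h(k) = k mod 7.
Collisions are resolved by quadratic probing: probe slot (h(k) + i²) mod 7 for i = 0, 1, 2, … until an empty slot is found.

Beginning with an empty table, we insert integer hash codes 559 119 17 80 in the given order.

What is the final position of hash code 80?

4

Insert 559: h=6, slot 6 empty -> index 6.
Insert 119: h=0, slot 0 empty -> index 0.
Insert 17: h=3, slot 3 empty -> index 3.
Insert 80: h=3, slot 3 occupied -> index 4.
Table: [119, ∅, ∅, 17, 80, ∅, 559]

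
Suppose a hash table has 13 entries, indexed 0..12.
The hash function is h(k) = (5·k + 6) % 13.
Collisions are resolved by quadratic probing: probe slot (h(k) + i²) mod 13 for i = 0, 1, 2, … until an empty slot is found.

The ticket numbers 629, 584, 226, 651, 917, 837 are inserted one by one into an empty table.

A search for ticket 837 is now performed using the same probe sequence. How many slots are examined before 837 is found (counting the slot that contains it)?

Insert 629: h=5, slot 5 empty → index 5.
Insert 584: h=1, slot 1 empty → index 1.
Insert 226: h=5, slot 5 occupied → index 6.
Insert 651: h=11, slot 11 empty → index 11.
Insert 917: h=2, slot 2 empty → index 2.
Insert 837: h=5, slots 5,6 occupied → index 9.
Table: [_, 584, 917, _, _, 629, 226, _, _, 837, _, 651, _]
Lookup 837: h=5, probe 5,6,9 → found at 9.

3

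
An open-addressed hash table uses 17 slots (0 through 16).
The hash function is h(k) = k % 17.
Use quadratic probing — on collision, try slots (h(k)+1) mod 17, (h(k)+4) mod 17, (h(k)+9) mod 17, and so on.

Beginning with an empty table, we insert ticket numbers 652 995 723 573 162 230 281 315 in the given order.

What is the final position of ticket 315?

0

652: h=6 → slot 6
995: h=9 → slot 9
723: h=9, probe 9,10 → slot 10
573: h=12 → slot 12
162: h=9, probe 9,10,13 → slot 13
230: h=9, probe 9,10,13,1 → slot 1
281: h=9, probe 9,10,13,1,8 → slot 8
315: h=9, probe 9,10,13,1,8,0 → slot 0
Table: [315, 230, —, —, —, —, 652, —, 281, 995, 723, —, 573, 162, —, —, —]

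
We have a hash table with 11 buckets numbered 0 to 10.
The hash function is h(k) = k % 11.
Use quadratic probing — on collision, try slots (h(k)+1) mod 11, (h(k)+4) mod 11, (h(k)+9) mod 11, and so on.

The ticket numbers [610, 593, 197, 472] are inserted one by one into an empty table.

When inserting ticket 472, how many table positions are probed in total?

3

610: h=5 -> slot 5
593: h=10 -> slot 10
197: h=10, probe 10,0 -> slot 0
472: h=10, probe 10,0,3 -> slot 3
Table: [197, ∅, ∅, 472, ∅, 610, ∅, ∅, ∅, ∅, 593]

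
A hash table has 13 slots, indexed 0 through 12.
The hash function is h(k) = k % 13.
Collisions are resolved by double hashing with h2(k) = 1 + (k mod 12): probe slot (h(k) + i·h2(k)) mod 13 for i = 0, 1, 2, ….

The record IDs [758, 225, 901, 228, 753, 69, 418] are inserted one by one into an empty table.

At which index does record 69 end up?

758 hashes to 4; slot 4 is free => place at 4.
225 hashes to 4, h2=10; 4 taken => place at 1.
901 hashes to 4, h2=2; 4 taken => place at 6.
228 hashes to 7; slot 7 is free => place at 7.
753 hashes to 12; slot 12 is free => place at 12.
69 hashes to 4, h2=10; 4,1 taken => place at 11.
418 hashes to 2; slot 2 is free => place at 2.
Table: [_, 225, 418, _, 758, _, 901, 228, _, _, _, 69, 753]

11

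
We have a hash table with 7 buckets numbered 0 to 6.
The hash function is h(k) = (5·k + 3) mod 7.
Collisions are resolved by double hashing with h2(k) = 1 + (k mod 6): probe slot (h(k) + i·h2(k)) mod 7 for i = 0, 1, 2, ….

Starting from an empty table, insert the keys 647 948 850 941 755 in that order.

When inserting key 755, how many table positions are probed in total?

5

647: h=4 → slot 4
948: h=4, h2=1, probe 4,5 → slot 5
850: h=4, h2=5, probe 4,2 → slot 2
941: h=4, h2=6, probe 4,3 → slot 3
755: h=5, h2=6, probe 5,4,3,2,1 → slot 1
Table: [∅, 755, 850, 941, 647, 948, ∅]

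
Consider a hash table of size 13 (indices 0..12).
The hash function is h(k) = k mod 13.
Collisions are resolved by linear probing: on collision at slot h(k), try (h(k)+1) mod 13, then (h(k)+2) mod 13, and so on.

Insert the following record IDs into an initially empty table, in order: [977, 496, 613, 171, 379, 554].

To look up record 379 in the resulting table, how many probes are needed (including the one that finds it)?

977 hashes to 2; slot 2 is free → place at 2.
496 hashes to 2; 2 taken → place at 3.
613 hashes to 2; 2,3 taken → place at 4.
171 hashes to 2; 2,3,4 taken → place at 5.
379 hashes to 2; 2,3,4,5 taken → place at 6.
554 hashes to 8; slot 8 is free → place at 8.
Table: [-, -, 977, 496, 613, 171, 379, -, 554, -, -, -, -]
Lookup 379: h=2, probe 2,3,4,5,6 → found at 6.

5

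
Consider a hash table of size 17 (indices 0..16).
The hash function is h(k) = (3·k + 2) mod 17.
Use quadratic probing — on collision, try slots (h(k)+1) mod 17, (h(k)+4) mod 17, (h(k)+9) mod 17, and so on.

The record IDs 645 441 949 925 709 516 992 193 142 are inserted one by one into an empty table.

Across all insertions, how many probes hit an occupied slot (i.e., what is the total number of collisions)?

645: h=16 → slot 16
441: h=16, probe 16,0 → slot 0
949: h=10 → slot 10
925: h=6 → slot 6
709: h=4 → slot 4
516: h=3 → slot 3
992: h=3, probe 3,4,7 → slot 7
193: h=3, probe 3,4,7,12 → slot 12
142: h=3, probe 3,4,7,12,2 → slot 2
Table: [441, ., 142, 516, 709, ., 925, 992, ., ., 949, ., 193, ., ., ., 645]

10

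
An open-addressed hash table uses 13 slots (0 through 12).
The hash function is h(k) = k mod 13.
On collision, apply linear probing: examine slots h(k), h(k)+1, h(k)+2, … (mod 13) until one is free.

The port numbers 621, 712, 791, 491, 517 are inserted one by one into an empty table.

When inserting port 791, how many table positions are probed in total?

2

621 hashes to 10; slot 10 is free → place at 10.
712 hashes to 10; 10 taken → place at 11.
791 hashes to 11; 11 taken → place at 12.
491 hashes to 10; 10,11,12 taken → place at 0.
517 hashes to 10; 10,11,12,0 taken → place at 1.
Table: [491, 517, _, _, _, _, _, _, _, _, 621, 712, 791]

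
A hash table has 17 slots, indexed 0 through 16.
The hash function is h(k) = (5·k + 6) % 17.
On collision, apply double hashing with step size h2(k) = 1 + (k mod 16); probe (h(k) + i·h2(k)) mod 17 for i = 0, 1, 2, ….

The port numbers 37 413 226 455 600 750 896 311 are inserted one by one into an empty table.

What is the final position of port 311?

5

Insert 37: h=4, slot 4 empty => index 4.
Insert 413: h=14, slot 14 empty => index 14.
Insert 226: h=14, h2=3, slot 14 occupied => index 0.
Insert 455: h=3, slot 3 empty => index 3.
Insert 600: h=14, h2=9, slot 14 occupied => index 6.
Insert 750: h=16, slot 16 empty => index 16.
Insert 896: h=15, slot 15 empty => index 15.
Insert 311: h=14, h2=8, slot 14 occupied => index 5.
Table: [226, ., ., 455, 37, 311, 600, ., ., ., ., ., ., ., 413, 896, 750]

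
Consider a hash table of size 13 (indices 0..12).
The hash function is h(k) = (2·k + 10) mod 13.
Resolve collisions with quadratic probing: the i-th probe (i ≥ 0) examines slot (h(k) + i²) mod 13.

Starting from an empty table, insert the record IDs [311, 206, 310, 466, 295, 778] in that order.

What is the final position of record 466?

10

311 hashes to 8; slot 8 is free => place at 8.
206 hashes to 6; slot 6 is free => place at 6.
310 hashes to 6; 6 taken => place at 7.
466 hashes to 6; 6,7 taken => place at 10.
295 hashes to 2; slot 2 is free => place at 2.
778 hashes to 6; 6,7,10,2 taken => place at 9.
Table: [∅, ∅, 295, ∅, ∅, ∅, 206, 310, 311, 778, 466, ∅, ∅]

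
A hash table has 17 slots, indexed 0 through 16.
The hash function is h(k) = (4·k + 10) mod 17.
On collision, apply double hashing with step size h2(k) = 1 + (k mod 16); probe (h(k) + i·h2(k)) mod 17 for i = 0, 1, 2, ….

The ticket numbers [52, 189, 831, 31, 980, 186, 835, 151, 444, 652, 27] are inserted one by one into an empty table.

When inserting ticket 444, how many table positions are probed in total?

7

52 hashes to 14; slot 14 is free → place at 14.
189 hashes to 1; slot 1 is free → place at 1.
831 hashes to 2; slot 2 is free → place at 2.
31 hashes to 15; slot 15 is free → place at 15.
980 hashes to 3; slot 3 is free → place at 3.
186 hashes to 6; slot 6 is free → place at 6.
835 hashes to 1, h2=4; 1 taken → place at 5.
151 hashes to 2, h2=8; 2 taken → place at 10.
444 hashes to 1, h2=13; 1,14,10,6,2,15 taken → place at 11.
652 hashes to 0; slot 0 is free → place at 0.
27 hashes to 16; slot 16 is free → place at 16.
Table: [652, 189, 831, 980, _, 835, 186, _, _, _, 151, 444, _, _, 52, 31, 27]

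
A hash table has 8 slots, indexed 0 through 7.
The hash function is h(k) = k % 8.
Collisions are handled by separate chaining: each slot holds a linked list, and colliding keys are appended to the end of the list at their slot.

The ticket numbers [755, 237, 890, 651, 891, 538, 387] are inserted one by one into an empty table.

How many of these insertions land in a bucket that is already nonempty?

Insert 755: h=3, bucket 3 empty -> new chain.
Insert 237: h=5, bucket 5 empty -> new chain.
Insert 890: h=2, bucket 2 empty -> new chain.
Insert 651: h=3, bucket 3 nonempty -> append to chain.
Insert 891: h=3, bucket 3 nonempty -> append to chain.
Insert 538: h=2, bucket 2 nonempty -> append to chain.
Insert 387: h=3, bucket 3 nonempty -> append to chain.
Final buckets:
0: -
1: -
2: 890 -> 538
3: 755 -> 651 -> 891 -> 387
4: -
5: 237
6: -
7: -

4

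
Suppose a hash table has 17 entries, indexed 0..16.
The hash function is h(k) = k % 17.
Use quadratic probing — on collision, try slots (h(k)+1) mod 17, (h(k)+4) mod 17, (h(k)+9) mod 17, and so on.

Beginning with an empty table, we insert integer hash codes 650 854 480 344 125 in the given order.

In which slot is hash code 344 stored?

13

650: h=4 → slot 4
854: h=4, probe 4,5 → slot 5
480: h=4, probe 4,5,8 → slot 8
344: h=4, probe 4,5,8,13 → slot 13
125: h=6 → slot 6
Table: [_, _, _, _, 650, 854, 125, _, 480, _, _, _, _, 344, _, _, _]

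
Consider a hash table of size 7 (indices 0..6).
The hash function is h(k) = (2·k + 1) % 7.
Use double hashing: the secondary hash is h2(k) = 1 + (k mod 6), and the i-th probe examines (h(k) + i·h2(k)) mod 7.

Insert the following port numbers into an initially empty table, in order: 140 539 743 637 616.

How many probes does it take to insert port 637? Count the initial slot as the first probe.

Insert 140: h=1, slot 1 empty → index 1.
Insert 539: h=1, h2=6, slot 1 occupied → index 0.
Insert 743: h=3, slot 3 empty → index 3.
Insert 637: h=1, h2=2, slots 1,3 occupied → index 5.
Insert 616: h=1, h2=5, slot 1 occupied → index 6.
Table: [539, 140, _, 743, _, 637, 616]

3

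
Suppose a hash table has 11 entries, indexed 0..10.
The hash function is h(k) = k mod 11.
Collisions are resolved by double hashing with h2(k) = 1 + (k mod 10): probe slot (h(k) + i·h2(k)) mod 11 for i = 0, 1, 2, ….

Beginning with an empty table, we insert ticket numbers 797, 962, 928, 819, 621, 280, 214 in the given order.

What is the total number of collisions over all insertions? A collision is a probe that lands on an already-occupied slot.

Insert 797: h=5, slot 5 empty → index 5.
Insert 962: h=5, h2=3, slot 5 occupied → index 8.
Insert 928: h=4, slot 4 empty → index 4.
Insert 819: h=5, h2=10, slots 5,4 occupied → index 3.
Insert 621: h=5, h2=2, slot 5 occupied → index 7.
Insert 280: h=5, h2=1, slot 5 occupied → index 6.
Insert 214: h=5, h2=5, slot 5 occupied → index 10.
Table: [_, _, _, 819, 928, 797, 280, 621, 962, _, 214]

6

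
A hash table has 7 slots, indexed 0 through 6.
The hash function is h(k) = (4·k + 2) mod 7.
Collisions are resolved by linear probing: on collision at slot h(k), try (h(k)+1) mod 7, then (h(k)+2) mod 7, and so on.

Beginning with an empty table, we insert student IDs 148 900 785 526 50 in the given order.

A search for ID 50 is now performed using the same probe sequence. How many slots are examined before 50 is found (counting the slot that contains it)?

148 hashes to 6; slot 6 is free => place at 6.
900 hashes to 4; slot 4 is free => place at 4.
785 hashes to 6; 6 taken => place at 0.
526 hashes to 6; 6,0 taken => place at 1.
50 hashes to 6; 6,0,1 taken => place at 2.
Table: [785, 526, 50, ∅, 900, ∅, 148]
Lookup 50: h=6, probe 6,0,1,2 → found at 2.

4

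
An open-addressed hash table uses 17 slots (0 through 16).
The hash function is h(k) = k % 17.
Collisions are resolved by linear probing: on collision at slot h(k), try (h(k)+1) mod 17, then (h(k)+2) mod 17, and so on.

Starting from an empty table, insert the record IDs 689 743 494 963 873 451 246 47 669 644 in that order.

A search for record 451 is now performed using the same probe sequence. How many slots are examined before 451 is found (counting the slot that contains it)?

2

689: h=9 → slot 9
743: h=12 → slot 12
494: h=1 → slot 1
963: h=11 → slot 11
873: h=6 → slot 6
451: h=9, probe 9,10 → slot 10
246: h=8 → slot 8
47: h=13 → slot 13
669: h=6, probe 6,7 → slot 7
644: h=15 → slot 15
Table: [—, 494, —, —, —, —, 873, 669, 246, 689, 451, 963, 743, 47, —, 644, —]
Lookup 451: h=9, probe 9,10 → found at 10.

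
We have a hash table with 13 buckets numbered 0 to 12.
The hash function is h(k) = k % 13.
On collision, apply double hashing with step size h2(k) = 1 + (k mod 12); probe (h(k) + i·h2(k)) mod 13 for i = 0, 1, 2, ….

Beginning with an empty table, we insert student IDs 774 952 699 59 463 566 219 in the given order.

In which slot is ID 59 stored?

6

Insert 774: h=7, slot 7 empty → index 7.
Insert 952: h=3, slot 3 empty → index 3.
Insert 699: h=10, slot 10 empty → index 10.
Insert 59: h=7, h2=12, slot 7 occupied → index 6.
Insert 463: h=8, slot 8 empty → index 8.
Insert 566: h=7, h2=3, slots 7,10 occupied → index 0.
Insert 219: h=11, slot 11 empty → index 11.
Table: [566, -, -, 952, -, -, 59, 774, 463, -, 699, 219, -]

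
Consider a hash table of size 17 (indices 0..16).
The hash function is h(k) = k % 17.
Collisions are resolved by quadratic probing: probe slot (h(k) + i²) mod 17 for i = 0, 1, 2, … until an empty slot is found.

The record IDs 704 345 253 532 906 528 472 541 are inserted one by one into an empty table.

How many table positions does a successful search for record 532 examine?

2

704 hashes to 7; slot 7 is free => place at 7.
345 hashes to 5; slot 5 is free => place at 5.
253 hashes to 15; slot 15 is free => place at 15.
532 hashes to 5; 5 taken => place at 6.
906 hashes to 5; 5,6 taken => place at 9.
528 hashes to 1; slot 1 is free => place at 1.
472 hashes to 13; slot 13 is free => place at 13.
541 hashes to 14; slot 14 is free => place at 14.
Table: [-, 528, -, -, -, 345, 532, 704, -, 906, -, -, -, 472, 541, 253, -]
Lookup 532: h=5, probe 5,6 → found at 6.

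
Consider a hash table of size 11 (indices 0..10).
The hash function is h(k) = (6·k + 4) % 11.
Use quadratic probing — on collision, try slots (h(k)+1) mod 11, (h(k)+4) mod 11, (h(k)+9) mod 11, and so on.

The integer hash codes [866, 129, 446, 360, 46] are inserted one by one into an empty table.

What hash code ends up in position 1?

866 hashes to 8; slot 8 is free → place at 8.
129 hashes to 8; 8 taken → place at 9.
446 hashes to 7; slot 7 is free → place at 7.
360 hashes to 8; 8,9 taken → place at 1.
46 hashes to 5; slot 5 is free → place at 5.
Table: [., 360, ., ., ., 46, ., 446, 866, 129, .]

360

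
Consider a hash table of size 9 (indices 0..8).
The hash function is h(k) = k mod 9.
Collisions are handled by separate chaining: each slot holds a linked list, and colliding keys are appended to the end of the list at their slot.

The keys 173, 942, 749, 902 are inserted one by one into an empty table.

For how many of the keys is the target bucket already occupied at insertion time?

Insert 173: h=2, bucket 2 empty -> new chain.
Insert 942: h=6, bucket 6 empty -> new chain.
Insert 749: h=2, bucket 2 nonempty -> append to chain.
Insert 902: h=2, bucket 2 nonempty -> append to chain.
Final buckets:
0: —
1: —
2: 173 -> 749 -> 902
3: —
4: —
5: —
6: 942
7: —
8: —

2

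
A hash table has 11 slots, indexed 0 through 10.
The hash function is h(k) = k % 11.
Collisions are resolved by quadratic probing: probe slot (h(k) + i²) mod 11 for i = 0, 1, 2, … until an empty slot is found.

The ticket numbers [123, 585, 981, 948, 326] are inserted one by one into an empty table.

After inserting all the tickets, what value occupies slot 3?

123 hashes to 2; slot 2 is free -> place at 2.
585 hashes to 2; 2 taken -> place at 3.
981 hashes to 2; 2,3 taken -> place at 6.
948 hashes to 2; 2,3,6 taken -> place at 0.
326 hashes to 7; slot 7 is free -> place at 7.
Table: [948, _, 123, 585, _, _, 981, 326, _, _, _]

585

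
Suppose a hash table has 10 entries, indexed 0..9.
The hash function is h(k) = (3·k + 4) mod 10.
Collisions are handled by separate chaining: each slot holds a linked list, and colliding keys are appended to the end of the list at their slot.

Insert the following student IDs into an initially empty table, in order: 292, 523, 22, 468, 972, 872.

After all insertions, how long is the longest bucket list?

Insert 292: h=0, bucket 0 empty -> new chain.
Insert 523: h=3, bucket 3 empty -> new chain.
Insert 22: h=0, bucket 0 nonempty -> append to chain.
Insert 468: h=8, bucket 8 empty -> new chain.
Insert 972: h=0, bucket 0 nonempty -> append to chain.
Insert 872: h=0, bucket 0 nonempty -> append to chain.
Final buckets:
0: 292 -> 22 -> 972 -> 872
1: ∅
2: ∅
3: 523
4: ∅
5: ∅
6: ∅
7: ∅
8: 468
9: ∅

4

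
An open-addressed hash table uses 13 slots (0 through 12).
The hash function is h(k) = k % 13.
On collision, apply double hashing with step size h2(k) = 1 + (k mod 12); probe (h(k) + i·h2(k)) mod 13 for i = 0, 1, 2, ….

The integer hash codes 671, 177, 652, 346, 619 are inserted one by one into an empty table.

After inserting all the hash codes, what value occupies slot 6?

671 hashes to 8; slot 8 is free -> place at 8.
177 hashes to 8, h2=10; 8 taken -> place at 5.
652 hashes to 2; slot 2 is free -> place at 2.
346 hashes to 8, h2=11; 8 taken -> place at 6.
619 hashes to 8, h2=8; 8 taken -> place at 3.
Table: [_, _, 652, 619, _, 177, 346, _, 671, _, _, _, _]

346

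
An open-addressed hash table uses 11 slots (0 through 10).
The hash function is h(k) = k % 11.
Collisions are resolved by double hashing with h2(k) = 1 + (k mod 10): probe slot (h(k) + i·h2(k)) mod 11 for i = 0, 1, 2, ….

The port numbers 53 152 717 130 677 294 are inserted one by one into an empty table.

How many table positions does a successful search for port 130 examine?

53 hashes to 9; slot 9 is free => place at 9.
152 hashes to 9, h2=3; 9 taken => place at 1.
717 hashes to 2; slot 2 is free => place at 2.
130 hashes to 9, h2=1; 9 taken => place at 10.
677 hashes to 6; slot 6 is free => place at 6.
294 hashes to 8; slot 8 is free => place at 8.
Table: [∅, 152, 717, ∅, ∅, ∅, 677, ∅, 294, 53, 130]
Lookup 130: h=9, h2=1, probe 9,10 → found at 10.

2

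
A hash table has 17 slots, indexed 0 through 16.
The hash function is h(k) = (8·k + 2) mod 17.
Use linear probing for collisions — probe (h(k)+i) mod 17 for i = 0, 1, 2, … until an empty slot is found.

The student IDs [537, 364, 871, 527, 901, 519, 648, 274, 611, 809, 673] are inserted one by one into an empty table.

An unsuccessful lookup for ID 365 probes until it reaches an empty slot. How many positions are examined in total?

Insert 537: h=14, slot 14 empty → index 14.
Insert 364: h=7, slot 7 empty → index 7.
Insert 871: h=0, slot 0 empty → index 0.
Insert 527: h=2, slot 2 empty → index 2.
Insert 901: h=2, slot 2 occupied → index 3.
Insert 519: h=6, slot 6 empty → index 6.
Insert 648: h=1, slot 1 empty → index 1.
Insert 274: h=1, slots 1,2,3 occupied → index 4.
Insert 611: h=11, slot 11 empty → index 11.
Insert 809: h=14, slot 14 occupied → index 15.
Insert 673: h=14, slots 14,15 occupied → index 16.
Table: [871, 648, 527, 901, 274, _, 519, 364, _, _, _, 611, _, _, 537, 809, 673]
Lookup 365: h=15, probe 15,16,0,1,2,3,4,5 → slot 5 empty, not found.

8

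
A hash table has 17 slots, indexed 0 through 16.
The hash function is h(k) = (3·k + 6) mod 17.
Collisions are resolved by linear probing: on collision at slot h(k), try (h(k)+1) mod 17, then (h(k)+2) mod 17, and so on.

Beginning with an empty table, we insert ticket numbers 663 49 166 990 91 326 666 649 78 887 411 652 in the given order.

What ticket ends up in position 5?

663 hashes to 6; slot 6 is free → place at 6.
49 hashes to 0; slot 0 is free → place at 0.
166 hashes to 11; slot 11 is free → place at 11.
990 hashes to 1; slot 1 is free → place at 1.
91 hashes to 7; slot 7 is free → place at 7.
326 hashes to 15; slot 15 is free → place at 15.
666 hashes to 15; 15 taken → place at 16.
649 hashes to 15; 15,16,0,1 taken → place at 2.
78 hashes to 2; 2 taken → place at 3.
887 hashes to 15; 15,16,0,1,2,3 taken → place at 4.
411 hashes to 15; 15,16,0,1,2,3,4 taken → place at 5.
652 hashes to 7; 7 taken → place at 8.
Table: [49, 990, 649, 78, 887, 411, 663, 91, 652, ∅, ∅, 166, ∅, ∅, ∅, 326, 666]

411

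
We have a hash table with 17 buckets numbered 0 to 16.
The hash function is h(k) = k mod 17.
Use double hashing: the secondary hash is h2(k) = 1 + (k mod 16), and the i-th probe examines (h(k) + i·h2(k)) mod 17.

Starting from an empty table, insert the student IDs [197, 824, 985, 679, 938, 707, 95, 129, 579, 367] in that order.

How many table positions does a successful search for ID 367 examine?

Insert 197: h=10, slot 10 empty → index 10.
Insert 824: h=8, slot 8 empty → index 8.
Insert 985: h=16, slot 16 empty → index 16.
Insert 679: h=16, h2=8, slot 16 occupied → index 7.
Insert 938: h=3, slot 3 empty → index 3.
Insert 707: h=10, h2=4, slot 10 occupied → index 14.
Insert 95: h=10, h2=16, slot 10 occupied → index 9.
Insert 129: h=10, h2=2, slot 10 occupied → index 12.
Insert 579: h=1, slot 1 empty → index 1.
Insert 367: h=10, h2=16, slots 10,9,8,7 occupied → index 6.
Table: [∅, 579, ∅, 938, ∅, ∅, 367, 679, 824, 95, 197, ∅, 129, ∅, 707, ∅, 985]
Lookup 367: h=10, h2=16, probe 10,9,8,7,6 → found at 6.

5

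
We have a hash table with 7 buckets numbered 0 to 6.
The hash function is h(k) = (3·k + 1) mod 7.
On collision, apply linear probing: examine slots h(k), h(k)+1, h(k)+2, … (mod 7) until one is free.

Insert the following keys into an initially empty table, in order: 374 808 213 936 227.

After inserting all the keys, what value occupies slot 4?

Insert 374: h=3, slot 3 empty -> index 3.
Insert 808: h=3, slot 3 occupied -> index 4.
Insert 213: h=3, slots 3,4 occupied -> index 5.
Insert 936: h=2, slot 2 empty -> index 2.
Insert 227: h=3, slots 3,4,5 occupied -> index 6.
Table: [∅, ∅, 936, 374, 808, 213, 227]

808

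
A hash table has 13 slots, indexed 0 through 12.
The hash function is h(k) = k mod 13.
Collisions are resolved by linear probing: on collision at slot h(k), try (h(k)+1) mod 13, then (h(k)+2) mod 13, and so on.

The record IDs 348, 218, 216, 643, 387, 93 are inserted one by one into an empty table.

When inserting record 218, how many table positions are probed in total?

348 hashes to 10; slot 10 is free => place at 10.
218 hashes to 10; 10 taken => place at 11.
216 hashes to 8; slot 8 is free => place at 8.
643 hashes to 6; slot 6 is free => place at 6.
387 hashes to 10; 10,11 taken => place at 12.
93 hashes to 2; slot 2 is free => place at 2.
Table: [., ., 93, ., ., ., 643, ., 216, ., 348, 218, 387]

2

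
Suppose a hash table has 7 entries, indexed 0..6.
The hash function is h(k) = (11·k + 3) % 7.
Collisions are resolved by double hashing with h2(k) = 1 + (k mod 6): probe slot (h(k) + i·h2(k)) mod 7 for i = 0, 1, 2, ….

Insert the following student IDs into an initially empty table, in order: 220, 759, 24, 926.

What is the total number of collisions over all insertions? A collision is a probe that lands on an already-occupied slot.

2

220 hashes to 1; slot 1 is free => place at 1.
759 hashes to 1, h2=4; 1 taken => place at 5.
24 hashes to 1, h2=1; 1 taken => place at 2.
926 hashes to 4; slot 4 is free => place at 4.
Table: [∅, 220, 24, ∅, 926, 759, ∅]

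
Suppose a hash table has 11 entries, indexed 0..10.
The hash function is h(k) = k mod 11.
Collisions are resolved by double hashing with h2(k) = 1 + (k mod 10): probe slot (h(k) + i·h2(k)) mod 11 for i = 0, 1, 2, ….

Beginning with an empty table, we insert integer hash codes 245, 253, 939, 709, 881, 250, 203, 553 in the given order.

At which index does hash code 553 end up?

7

Insert 245: h=3, slot 3 empty -> index 3.
Insert 253: h=0, slot 0 empty -> index 0.
Insert 939: h=4, slot 4 empty -> index 4.
Insert 709: h=5, slot 5 empty -> index 5.
Insert 881: h=1, slot 1 empty -> index 1.
Insert 250: h=8, slot 8 empty -> index 8.
Insert 203: h=5, h2=4, slot 5 occupied -> index 9.
Insert 553: h=3, h2=4, slot 3 occupied -> index 7.
Table: [253, 881, _, 245, 939, 709, _, 553, 250, 203, _]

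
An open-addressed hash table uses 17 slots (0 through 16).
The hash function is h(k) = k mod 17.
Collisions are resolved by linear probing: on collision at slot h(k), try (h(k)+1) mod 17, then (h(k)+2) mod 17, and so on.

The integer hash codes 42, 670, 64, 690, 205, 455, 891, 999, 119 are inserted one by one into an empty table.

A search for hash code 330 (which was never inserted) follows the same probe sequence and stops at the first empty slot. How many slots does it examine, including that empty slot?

5

42: h=8 -> slot 8
670: h=7 -> slot 7
64: h=13 -> slot 13
690: h=10 -> slot 10
205: h=1 -> slot 1
455: h=13, probe 13,14 -> slot 14
891: h=7, probe 7,8,9 -> slot 9
999: h=13, probe 13,14,15 -> slot 15
119: h=0 -> slot 0
Table: [119, 205, -, -, -, -, -, 670, 42, 891, 690, -, -, 64, 455, 999, -]
Lookup 330: h=7, probe 7,8,9,10,11 → slot 11 empty, not found.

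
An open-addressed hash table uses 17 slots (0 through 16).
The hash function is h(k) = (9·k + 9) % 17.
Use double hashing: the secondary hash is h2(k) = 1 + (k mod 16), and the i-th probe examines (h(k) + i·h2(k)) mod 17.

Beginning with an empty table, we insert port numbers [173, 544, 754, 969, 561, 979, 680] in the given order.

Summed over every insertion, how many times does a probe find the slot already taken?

173 hashes to 2; slot 2 is free → place at 2.
544 hashes to 9; slot 9 is free → place at 9.
754 hashes to 12; slot 12 is free → place at 12.
969 hashes to 9, h2=10; 9,2,12 taken → place at 5.
561 hashes to 9, h2=2; 9 taken → place at 11.
979 hashes to 14; slot 14 is free → place at 14.
680 hashes to 9, h2=9; 9 taken → place at 1.
Table: [∅, 680, 173, ∅, ∅, 969, ∅, ∅, ∅, 544, ∅, 561, 754, ∅, 979, ∅, ∅]

5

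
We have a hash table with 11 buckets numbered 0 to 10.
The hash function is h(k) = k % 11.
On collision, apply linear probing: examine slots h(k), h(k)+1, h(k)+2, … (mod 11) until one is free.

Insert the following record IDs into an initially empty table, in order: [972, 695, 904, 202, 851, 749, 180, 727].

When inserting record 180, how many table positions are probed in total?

972: h=4 => slot 4
695: h=2 => slot 2
904: h=2, probe 2,3 => slot 3
202: h=4, probe 4,5 => slot 5
851: h=4, probe 4,5,6 => slot 6
749: h=1 => slot 1
180: h=4, probe 4,5,6,7 => slot 7
727: h=1, probe 1,2,3,4,5,6,7,8 => slot 8
Table: [-, 749, 695, 904, 972, 202, 851, 180, 727, -, -]

4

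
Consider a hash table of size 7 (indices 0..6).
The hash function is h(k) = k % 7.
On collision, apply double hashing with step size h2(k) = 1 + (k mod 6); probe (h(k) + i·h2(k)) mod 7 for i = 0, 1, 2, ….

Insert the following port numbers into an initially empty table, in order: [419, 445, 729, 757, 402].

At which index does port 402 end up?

419: h=6 -> slot 6
445: h=4 -> slot 4
729: h=1 -> slot 1
757: h=1, h2=2, probe 1,3 -> slot 3
402: h=3, h2=1, probe 3,4,5 -> slot 5
Table: [—, 729, —, 757, 445, 402, 419]

5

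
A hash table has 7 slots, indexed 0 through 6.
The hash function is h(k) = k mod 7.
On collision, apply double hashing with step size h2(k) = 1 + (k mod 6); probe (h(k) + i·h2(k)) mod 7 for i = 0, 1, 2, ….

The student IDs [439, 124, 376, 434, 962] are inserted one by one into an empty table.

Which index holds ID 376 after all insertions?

439: h=5 -> slot 5
124: h=5, h2=5, probe 5,3 -> slot 3
376: h=5, h2=5, probe 5,3,1 -> slot 1
434: h=0 -> slot 0
962: h=3, h2=3, probe 3,6 -> slot 6
Table: [434, 376, ∅, 124, ∅, 439, 962]

1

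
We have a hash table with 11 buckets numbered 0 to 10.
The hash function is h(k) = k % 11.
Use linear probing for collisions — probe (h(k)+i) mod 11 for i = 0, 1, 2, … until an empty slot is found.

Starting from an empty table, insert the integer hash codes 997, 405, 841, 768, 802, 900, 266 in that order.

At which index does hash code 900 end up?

1

997 hashes to 7; slot 7 is free -> place at 7.
405 hashes to 9; slot 9 is free -> place at 9.
841 hashes to 5; slot 5 is free -> place at 5.
768 hashes to 9; 9 taken -> place at 10.
802 hashes to 10; 10 taken -> place at 0.
900 hashes to 9; 9,10,0 taken -> place at 1.
266 hashes to 2; slot 2 is free -> place at 2.
Table: [802, 900, 266, -, -, 841, -, 997, -, 405, 768]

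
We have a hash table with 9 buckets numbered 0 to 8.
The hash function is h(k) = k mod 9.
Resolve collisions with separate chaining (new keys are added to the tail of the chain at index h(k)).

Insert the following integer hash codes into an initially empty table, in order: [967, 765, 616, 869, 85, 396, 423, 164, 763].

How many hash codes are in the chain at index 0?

3

Insert 967: h=4, bucket 4 empty → new chain.
Insert 765: h=0, bucket 0 empty → new chain.
Insert 616: h=4, bucket 4 nonempty → append to chain.
Insert 869: h=5, bucket 5 empty → new chain.
Insert 85: h=4, bucket 4 nonempty → append to chain.
Insert 396: h=0, bucket 0 nonempty → append to chain.
Insert 423: h=0, bucket 0 nonempty → append to chain.
Insert 164: h=2, bucket 2 empty → new chain.
Insert 763: h=7, bucket 7 empty → new chain.
Final buckets:
0: 765 -> 396 -> 423
1: -
2: 164
3: -
4: 967 -> 616 -> 85
5: 869
6: -
7: 763
8: -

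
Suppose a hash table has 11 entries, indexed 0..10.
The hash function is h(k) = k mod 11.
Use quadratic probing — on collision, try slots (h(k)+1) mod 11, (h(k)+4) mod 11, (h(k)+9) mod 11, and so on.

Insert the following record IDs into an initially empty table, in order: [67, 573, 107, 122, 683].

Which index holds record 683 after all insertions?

67: h=1 → slot 1
573: h=1, probe 1,2 → slot 2
107: h=8 → slot 8
122: h=1, probe 1,2,5 → slot 5
683: h=1, probe 1,2,5,10 → slot 10
Table: [-, 67, 573, -, -, 122, -, -, 107, -, 683]

10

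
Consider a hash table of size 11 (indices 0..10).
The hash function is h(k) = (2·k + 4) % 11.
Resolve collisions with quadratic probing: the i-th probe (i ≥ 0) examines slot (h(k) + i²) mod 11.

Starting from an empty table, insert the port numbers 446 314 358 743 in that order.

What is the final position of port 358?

446 hashes to 5; slot 5 is free → place at 5.
314 hashes to 5; 5 taken → place at 6.
358 hashes to 5; 5,6 taken → place at 9.
743 hashes to 5; 5,6,9 taken → place at 3.
Table: [—, —, —, 743, —, 446, 314, —, —, 358, —]

9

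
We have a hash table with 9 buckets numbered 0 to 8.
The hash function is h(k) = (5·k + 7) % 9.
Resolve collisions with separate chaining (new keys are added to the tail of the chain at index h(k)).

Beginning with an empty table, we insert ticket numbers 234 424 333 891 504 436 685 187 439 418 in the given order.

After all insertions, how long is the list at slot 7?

234 -> bucket 7
424 -> bucket 3
333 -> bucket 7 (collision)
891 -> bucket 7 (collision)
504 -> bucket 7 (collision)
436 -> bucket 0
685 -> bucket 3 (collision)
187 -> bucket 6
439 -> bucket 6 (collision)
418 -> bucket 0 (collision)
Final buckets:
0: 436 -> 418
1: .
2: .
3: 424 -> 685
4: .
5: .
6: 187 -> 439
7: 234 -> 333 -> 891 -> 504
8: .

4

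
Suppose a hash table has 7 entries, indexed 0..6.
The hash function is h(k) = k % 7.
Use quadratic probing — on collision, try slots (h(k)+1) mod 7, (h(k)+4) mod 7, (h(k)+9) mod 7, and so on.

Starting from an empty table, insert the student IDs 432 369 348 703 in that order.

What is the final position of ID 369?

6

432: h=5 => slot 5
369: h=5, probe 5,6 => slot 6
348: h=5, probe 5,6,2 => slot 2
703: h=3 => slot 3
Table: [_, _, 348, 703, _, 432, 369]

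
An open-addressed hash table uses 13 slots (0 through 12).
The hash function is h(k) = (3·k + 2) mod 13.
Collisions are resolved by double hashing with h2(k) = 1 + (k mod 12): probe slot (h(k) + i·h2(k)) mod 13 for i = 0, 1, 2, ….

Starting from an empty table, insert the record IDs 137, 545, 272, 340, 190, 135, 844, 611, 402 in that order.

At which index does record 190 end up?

11

137 hashes to 10; slot 10 is free => place at 10.
545 hashes to 12; slot 12 is free => place at 12.
272 hashes to 12, h2=9; 12 taken => place at 8.
340 hashes to 8, h2=5; 8 taken => place at 0.
190 hashes to 0, h2=11; 0 taken => place at 11.
135 hashes to 4; slot 4 is free => place at 4.
844 hashes to 12, h2=5; 12,4 taken => place at 9.
611 hashes to 2; slot 2 is free => place at 2.
402 hashes to 12, h2=7; 12 taken => place at 6.
Table: [340, ., 611, ., 135, ., 402, ., 272, 844, 137, 190, 545]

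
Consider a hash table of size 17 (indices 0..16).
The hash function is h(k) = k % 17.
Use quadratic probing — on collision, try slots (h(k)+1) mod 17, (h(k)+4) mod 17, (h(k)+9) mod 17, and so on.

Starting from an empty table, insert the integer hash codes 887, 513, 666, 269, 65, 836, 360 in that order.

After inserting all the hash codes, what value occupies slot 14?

Insert 887: h=3, slot 3 empty => index 3.
Insert 513: h=3, slot 3 occupied => index 4.
Insert 666: h=3, slots 3,4 occupied => index 7.
Insert 269: h=14, slot 14 empty => index 14.
Insert 65: h=14, slot 14 occupied => index 15.
Insert 836: h=3, slots 3,4,7 occupied => index 12.
Insert 360: h=3, slots 3,4,7,12 occupied => index 2.
Table: [-, -, 360, 887, 513, -, -, 666, -, -, -, -, 836, -, 269, 65, -]

269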